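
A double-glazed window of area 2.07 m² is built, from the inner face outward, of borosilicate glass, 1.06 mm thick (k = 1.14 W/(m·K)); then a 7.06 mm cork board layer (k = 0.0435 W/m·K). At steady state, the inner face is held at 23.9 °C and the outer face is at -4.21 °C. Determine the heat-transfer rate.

Q = 356 W

Resistance network (inner→outer):
  R_borosilicate glass = L/(kA) = 0.00106/(1.14·2.07) = 4.492×10^-4 K/W
  R_cork board = L/(kA) = 0.00706/(0.0435·2.07) = 0.07841 K/W
ΣR = 4.492×10^-4 + 0.07841 = 0.07886 K/W
Q = ΔT/ΣR = (23.9 °C − -4.21 °C)/0.07886 = 356 W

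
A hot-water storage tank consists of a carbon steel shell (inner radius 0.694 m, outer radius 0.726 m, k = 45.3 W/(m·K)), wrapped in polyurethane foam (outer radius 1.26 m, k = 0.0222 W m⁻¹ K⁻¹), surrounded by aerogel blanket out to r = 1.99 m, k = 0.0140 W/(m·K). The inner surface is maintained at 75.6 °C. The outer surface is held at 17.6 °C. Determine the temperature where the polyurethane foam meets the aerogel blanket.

Series thermal resistances, inner to outer:
  R_carbon steel = (1/0.694 − 1/0.726)/(4πk) = 0.06351/(4π·45.3) = 1.116×10^-4 K/W
  R_polyurethane foam = (1/0.726 − 1/1.26)/(4πk) = 0.5838/(4π·0.0222) = 2.093 K/W
  R_aerogel blanket = (1/1.26 − 1/1.99)/(4πk) = 0.2911/(4π·0.0140) = 1.655 K/W
ΣR = 1.116×10^-4 + 2.093 + 1.655 = 3.748 K/W
Q = ΔT/ΣR = (75.6 °C − 17.6 °C)/3.748 = 15.47 W
From the inner boundary to the polyurethane foam/aerogel blanket interface, ΣR_partial = 2.093 K/W.
T_interface = T_in − Q·ΣR_partial = 75.6 °C − (15.47)(2.093) = 43.2 °C

T = 43.2 °C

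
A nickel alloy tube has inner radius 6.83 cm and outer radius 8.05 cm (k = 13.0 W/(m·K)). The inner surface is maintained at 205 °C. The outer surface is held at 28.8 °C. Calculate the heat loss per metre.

Q' = 2πk·ΔT/ln(r₂/r₁) = 2π × 13.0 × 176.2 / ln(0.0805/0.0683) = 87600 W/m

Q' = 87600 W/m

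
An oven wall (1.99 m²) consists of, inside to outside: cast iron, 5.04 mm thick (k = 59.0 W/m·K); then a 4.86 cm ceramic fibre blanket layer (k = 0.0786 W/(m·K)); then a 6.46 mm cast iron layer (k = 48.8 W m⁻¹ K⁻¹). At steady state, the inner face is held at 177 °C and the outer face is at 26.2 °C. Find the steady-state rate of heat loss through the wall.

Resistance network (inner→outer):
  R_cast iron = L/(kA) = 0.00504/(59.0·1.99) = 4.293×10^-5 K/W
  R_ceramic fibre blanket = L/(kA) = 0.0486/(0.0786·1.99) = 0.3107 K/W
  R_cast iron = L/(kA) = 0.00646/(48.8·1.99) = 6.652×10^-5 K/W
ΣR = 4.293×10^-5 + 0.3107 + 6.652×10^-5 = 0.3108 K/W
Q = ΔT/ΣR = (177 °C − 26.2 °C)/0.3108 = 485 W

Q = 485 W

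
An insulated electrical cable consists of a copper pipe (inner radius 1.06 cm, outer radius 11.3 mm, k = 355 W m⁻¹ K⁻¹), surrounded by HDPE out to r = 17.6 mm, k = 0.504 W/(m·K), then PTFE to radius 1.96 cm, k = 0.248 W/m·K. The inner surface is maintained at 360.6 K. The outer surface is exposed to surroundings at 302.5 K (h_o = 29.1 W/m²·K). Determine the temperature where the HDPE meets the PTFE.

Series thermal resistances, inner to outer:
  R'_copper = ln(0.0113/0.0106)/(2πk) = 0.06395/(2π·355) = 2.867×10^-5 m·K/W
  R'_HDPE = ln(0.0176/0.0113)/(2πk) = 0.4431/(2π·0.504) = 0.1399 m·K/W
  R'_PTFE = ln(0.0196/0.0176)/(2πk) = 0.1076/(2π·0.248) = 0.06907 m·K/W
  R'_conv,out = 1/(2πr h) = 1/(2π·0.0196·29.1) = 0.2790 m·K/W
ΣR = 2.867×10^-5 + 0.1399 + 0.06907 + 0.2790 = 0.4880 m·K/W
Q' = ΔT/ΣR = (360.6 K − 302.5 K)/0.4880 = 119.1 W/m
From the inner boundary to the HDPE/PTFE interface, ΣR_partial = 0.1399 m·K/W.
T_interface = T_in − Q'·ΣR_partial = 360.6 K − (119.1)(0.1399) = 343.9 K

T = 343.9 K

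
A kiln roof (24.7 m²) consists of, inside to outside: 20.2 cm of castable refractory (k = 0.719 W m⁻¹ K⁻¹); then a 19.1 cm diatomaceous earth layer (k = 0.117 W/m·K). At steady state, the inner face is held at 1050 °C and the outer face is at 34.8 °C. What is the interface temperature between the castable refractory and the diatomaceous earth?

Resistance network (inner→outer):
  R_castable refractory = L/(kA) = 0.202/(0.719·24.7) = 0.01137 K/W
  R_diatomaceous earth = L/(kA) = 0.191/(0.117·24.7) = 0.06609 K/W
ΣR = 0.01137 + 0.06609 = 0.07746 K/W
Q = ΔT/ΣR = (1050 °C − 34.8 °C)/0.07746 = 13110 W
From the inner boundary to the castable refractory/diatomaceous earth interface, ΣR_partial = 0.01137 K/W.
T_interface = T_in − Q·ΣR_partial = 1050 °C − (13110)(0.01137) = 901 °C

T = 901 °C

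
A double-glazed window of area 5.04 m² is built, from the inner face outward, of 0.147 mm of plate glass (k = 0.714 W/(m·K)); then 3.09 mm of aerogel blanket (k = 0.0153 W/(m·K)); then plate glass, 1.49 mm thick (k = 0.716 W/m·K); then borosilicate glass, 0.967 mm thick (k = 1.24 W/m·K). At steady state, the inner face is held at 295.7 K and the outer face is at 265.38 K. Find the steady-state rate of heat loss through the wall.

Treat each layer as a resistance in series:
  R_plate glass = L/(kA) = 1.47×10^-4/(0.714·5.04) = 4.085×10^-5 K/W
  R_aerogel blanket = L/(kA) = 0.00309/(0.0153·5.04) = 0.04007 K/W
  R_plate glass = L/(kA) = 0.00149/(0.716·5.04) = 4.129×10^-4 K/W
  R_borosilicate glass = L/(kA) = 9.67×10^-4/(1.24·5.04) = 1.547×10^-4 K/W
ΣR = 4.085×10^-5 + 0.04007 + 4.129×10^-4 + 1.547×10^-4 = 0.04068 K/W
Q = ΔT/ΣR = (295.7 K − 265.38 K)/0.04068 = 745 W

Q = 745 W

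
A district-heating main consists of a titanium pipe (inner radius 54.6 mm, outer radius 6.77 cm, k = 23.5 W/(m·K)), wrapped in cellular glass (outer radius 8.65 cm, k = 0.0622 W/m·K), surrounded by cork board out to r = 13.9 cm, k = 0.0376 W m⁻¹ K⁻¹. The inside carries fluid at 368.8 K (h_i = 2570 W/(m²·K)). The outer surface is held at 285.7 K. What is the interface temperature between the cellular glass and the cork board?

T = 349.0 K

Series thermal resistances, inner to outer:
  R'_conv,in = 1/(2πr h) = 1/(2π·0.0546·2570) = 0.001134 m·K/W
  R'_titanium = ln(0.0677/0.0546)/(2πk) = 0.2151/(2π·23.5) = 0.001456 m·K/W
  R'_cellular glass = ln(0.0865/0.0677)/(2πk) = 0.2451/(2π·0.0622) = 0.6270 m·K/W
  R'_cork board = ln(0.139/0.0865)/(2πk) = 0.4743/(2π·0.0376) = 2.008 m·K/W
ΣR = 0.001134 + 0.001456 + 0.6270 + 2.008 = 2.638 m·K/W
Q' = ΔT/ΣR = (368.8 K − 285.7 K)/2.638 = 31.50 W/m
From the inner boundary to the cellular glass/cork board interface, ΣR_partial = 0.6296 m·K/W.
T_interface = T_in − Q'·ΣR_partial = 368.8 K − (31.50)(0.6296) = 349.0 K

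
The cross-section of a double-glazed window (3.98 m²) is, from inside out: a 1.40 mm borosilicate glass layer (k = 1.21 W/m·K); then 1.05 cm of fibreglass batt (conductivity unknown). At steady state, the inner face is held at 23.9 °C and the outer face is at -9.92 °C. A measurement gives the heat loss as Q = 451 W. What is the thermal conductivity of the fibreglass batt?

ΣR = ΔT/Q = |23.9 − -9.92|/451 = 0.07499 K/W
Known resistances:
  R_borosilicate glass = L/(kA) = 0.00140/(1.21·3.98) = 2.907×10^-4 K/W
R_fibreglass batt = ΣR − ΣR_known = 0.07499 − 2.907×10^-4 = 0.07470 K/W
L/(kA) = 0.07470 ⇒ k = 0.0105/(0.07470·3.98) = 0.0353 W/m·K

k = 0.0353 W/m·K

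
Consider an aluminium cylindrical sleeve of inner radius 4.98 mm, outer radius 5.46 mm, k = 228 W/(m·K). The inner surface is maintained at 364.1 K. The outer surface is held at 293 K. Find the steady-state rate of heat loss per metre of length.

Q' = 2πk·ΔT/ln(r₂/r₁) = 2π × 228 × 71.1 / ln(0.00546/0.00498) = 1.11×10^6 W/m

Q' = 1110 kW/m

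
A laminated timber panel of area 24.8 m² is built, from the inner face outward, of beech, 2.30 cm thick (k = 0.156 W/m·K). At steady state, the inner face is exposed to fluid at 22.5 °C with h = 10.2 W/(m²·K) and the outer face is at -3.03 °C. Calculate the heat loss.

Treat each layer as a resistance in series:
  R_conv,in = 1/(hA) = 1/(10.2·24.8) = 0.003953 K/W
  R_beech = L/(kA) = 0.0230/(0.156·24.8) = 0.005945 K/W
ΣR = 0.003953 + 0.005945 = 0.009898 K/W
Q = ΔT/ΣR = (22.5 °C − -3.03 °C)/0.009898 = 2580 W

Q = 2.58 kW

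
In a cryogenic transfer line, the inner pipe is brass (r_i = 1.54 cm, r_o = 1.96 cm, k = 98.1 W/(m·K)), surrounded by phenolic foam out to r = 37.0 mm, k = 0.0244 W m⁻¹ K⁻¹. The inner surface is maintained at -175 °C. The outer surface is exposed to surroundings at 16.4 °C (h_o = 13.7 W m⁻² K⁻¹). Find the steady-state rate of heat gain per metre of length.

Treat each layer as a resistance in series:
  R'_brass = ln(0.0196/0.0154)/(2πk) = 0.2412/(2π·98.1) = 3.913×10^-4 m·K/W
  R'_phenolic foam = ln(0.0370/0.0196)/(2πk) = 0.6354/(2π·0.0244) = 4.144 m·K/W
  R'_conv,out = 1/(2πr h) = 1/(2π·0.0370·13.7) = 0.3140 m·K/W
ΣR = 3.913×10^-4 + 4.144 + 0.3140 = 4.458 m·K/W
Q' = ΔT/ΣR = (-175 °C − 16.4 °C)/4.458 = -42.9 W/m
(Negative Q' ⇒ heat flows inward; heat gain = 42.9 W/m.)

Q' = 42.9 W/m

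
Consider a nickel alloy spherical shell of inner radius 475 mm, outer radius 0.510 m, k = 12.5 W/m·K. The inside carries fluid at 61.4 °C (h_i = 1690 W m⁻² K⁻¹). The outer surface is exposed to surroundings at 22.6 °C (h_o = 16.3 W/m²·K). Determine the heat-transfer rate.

Series thermal resistances, inner to outer:
  R_conv,in = 1/(4πr²h) = 1/(4π·0.475²·1690) = 2.087×10^-4 K/W
  R_nickel alloy = (1/0.475 − 1/0.510)/(4πk) = 0.1445/(4π·12.5) = 9.198×10^-4 K/W
  R_conv,out = 1/(4πr²h) = 1/(4π·0.510²·16.3) = 0.01877 K/W
ΣR = 2.087×10^-4 + 9.198×10^-4 + 0.01877 = 0.01990 K/W
Q = ΔT/ΣR = (61.4 °C − 22.6 °C)/0.01990 = 1950 W

Q = 1950 W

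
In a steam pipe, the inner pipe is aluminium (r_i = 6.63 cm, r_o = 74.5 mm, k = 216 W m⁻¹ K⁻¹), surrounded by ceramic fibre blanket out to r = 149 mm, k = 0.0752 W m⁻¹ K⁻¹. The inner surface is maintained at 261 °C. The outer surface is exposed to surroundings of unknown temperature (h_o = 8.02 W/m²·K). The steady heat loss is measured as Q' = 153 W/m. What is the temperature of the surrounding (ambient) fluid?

T_out = 16.2 °C

Sum the resistances:
  R'_aluminium = ln(0.0745/0.0663)/(2πk) = 0.1166/(2π·216) = 8.592×10^-5 m·K/W
  R'_ceramic fibre blanket = ln(0.149/0.0745)/(2πk) = 0.6931/(2π·0.0752) = 1.467 m·K/W
  R'_conv,out = 1/(2πr h) = 1/(2π·0.149·8.02) = 0.1332 m·K/W
ΣR = 1.600 m·K/W
ΔT = Q'·ΣR = 153 × 1.600 = 244.8 K
Heat flows outward, so T_out = T_in − ΔT = 261 − 244.8 = 16.2 °C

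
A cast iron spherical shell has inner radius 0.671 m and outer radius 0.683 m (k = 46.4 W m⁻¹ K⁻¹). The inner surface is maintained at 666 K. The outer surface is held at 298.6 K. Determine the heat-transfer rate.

Q = 4πk·ΔT/(1/r₁ − 1/r₂) = 4π × 46.4 × 367.4 / (1/0.671 − 1/0.683) = 8.18×10^6 W

Q = 8.18×10^6 W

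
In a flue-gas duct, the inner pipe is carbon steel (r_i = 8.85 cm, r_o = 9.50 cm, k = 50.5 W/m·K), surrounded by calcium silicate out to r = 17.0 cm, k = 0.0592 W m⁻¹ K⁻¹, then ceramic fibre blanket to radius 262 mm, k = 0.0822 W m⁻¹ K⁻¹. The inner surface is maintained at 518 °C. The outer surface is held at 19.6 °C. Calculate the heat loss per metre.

Q' = 207 W/m

Series thermal resistances, inner to outer:
  R'_carbon steel = ln(0.0950/0.0885)/(2πk) = 0.07087/(2π·50.5) = 2.234×10^-4 m·K/W
  R'_calcium silicate = ln(0.170/0.0950)/(2πk) = 0.5819/(2π·0.0592) = 1.564 m·K/W
  R'_ceramic fibre blanket = ln(0.262/0.170)/(2πk) = 0.4325/(2π·0.0822) = 0.8375 m·K/W
ΣR = 2.234×10^-4 + 1.564 + 0.8375 = 2.402 m·K/W
Q' = ΔT/ΣR = (518 °C − 19.6 °C)/2.402 = 207 W/m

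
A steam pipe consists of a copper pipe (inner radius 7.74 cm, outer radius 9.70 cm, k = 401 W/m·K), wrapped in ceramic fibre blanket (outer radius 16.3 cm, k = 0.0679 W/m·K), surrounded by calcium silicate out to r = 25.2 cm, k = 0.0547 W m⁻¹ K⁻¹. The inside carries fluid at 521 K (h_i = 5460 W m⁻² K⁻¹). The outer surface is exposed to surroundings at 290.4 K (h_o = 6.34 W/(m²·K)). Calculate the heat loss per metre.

Treat each layer as a resistance in series:
  R'_conv,in = 1/(2πr h) = 1/(2π·0.0774·5460) = 3.766×10^-4 m·K/W
  R'_copper = ln(0.0970/0.0774)/(2πk) = 0.2257/(2π·401) = 8.959×10^-5 m·K/W
  R'_ceramic fibre blanket = ln(0.163/0.0970)/(2πk) = 0.5190/(2π·0.0679) = 1.217 m·K/W
  R'_calcium silicate = ln(0.252/0.163)/(2πk) = 0.4357/(2π·0.0547) = 1.268 m·K/W
  R'_conv,out = 1/(2πr h) = 1/(2π·0.252·6.34) = 0.09962 m·K/W
ΣR = 3.766×10^-4 + 8.959×10^-5 + 1.217 + 1.268 + 0.09962 = 2.585 m·K/W
Q' = ΔT/ΣR = (521 K − 290.4 K)/2.585 = 89.2 W/m

Q' = 89.2 W/m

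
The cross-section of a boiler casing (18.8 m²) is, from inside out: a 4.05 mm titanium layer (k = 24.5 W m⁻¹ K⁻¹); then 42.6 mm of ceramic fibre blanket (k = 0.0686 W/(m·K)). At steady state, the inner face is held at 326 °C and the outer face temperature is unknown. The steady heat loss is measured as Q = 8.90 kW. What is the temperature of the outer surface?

T_out = 31.9 °C

Sum the resistances:
  R_titanium = L/(kA) = 0.00405/(24.5·18.8) = 8.793×10^-6 K/W
  R_ceramic fibre blanket = L/(kA) = 0.0426/(0.0686·18.8) = 0.03303 K/W
ΣR = 0.03304 K/W
ΔT = Q·ΣR = 8900 × 0.03304 = 294.1 K
Heat flows outward, so T_out = T_in − ΔT = 326 − 294.1 = 31.9 °C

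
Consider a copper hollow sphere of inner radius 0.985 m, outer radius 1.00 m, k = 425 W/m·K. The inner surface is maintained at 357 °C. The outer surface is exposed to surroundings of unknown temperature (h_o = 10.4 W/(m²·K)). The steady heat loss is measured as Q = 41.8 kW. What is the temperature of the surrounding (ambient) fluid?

T_out = 37.0 °C

Series resistances:
  R_copper = (1/0.985 − 1/1.00)/(4πk) = 0.01523/(4π·425) = 2.851×10^-6 K/W
  R_conv,out = 1/(4πr²h) = 1/(4π·1.00²·10.4) = 0.007652 K/W
ΣR = 0.007655 K/W
ΔT = Q·ΣR = 41800 × 0.007655 = 320.0 K
Heat flows outward, so T_out = T_in − ΔT = 357 − 320.0 = 37.0 °C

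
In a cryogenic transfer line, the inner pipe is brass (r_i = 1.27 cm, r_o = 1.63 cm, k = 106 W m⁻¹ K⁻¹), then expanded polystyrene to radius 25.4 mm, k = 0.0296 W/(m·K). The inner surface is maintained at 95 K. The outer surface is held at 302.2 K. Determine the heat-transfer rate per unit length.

Q' = 86.9 W/m

Treat each layer as a resistance in series:
  R'_brass = ln(0.0163/0.0127)/(2πk) = 0.2496/(2π·106) = 3.747×10^-4 m·K/W
  R'_expanded polystyrene = ln(0.0254/0.0163)/(2πk) = 0.4436/(2π·0.0296) = 2.385 m·K/W
ΣR = 3.747×10^-4 + 2.385 = 2.385 m·K/W
Q' = ΔT/ΣR = (95 K − 302.2 K)/2.385 = -86.9 W/m
(Negative Q' ⇒ heat flows inward; heat gain = 86.9 W/m.)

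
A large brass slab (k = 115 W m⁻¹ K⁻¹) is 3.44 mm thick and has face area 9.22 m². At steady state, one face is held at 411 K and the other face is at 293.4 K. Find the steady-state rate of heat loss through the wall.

Q = 3.62×10^7 W

Q = kA·ΔT/L = 115 × 9.22 × |411 K − 293.4 K| / 0.00344 = 3.62×10^7 W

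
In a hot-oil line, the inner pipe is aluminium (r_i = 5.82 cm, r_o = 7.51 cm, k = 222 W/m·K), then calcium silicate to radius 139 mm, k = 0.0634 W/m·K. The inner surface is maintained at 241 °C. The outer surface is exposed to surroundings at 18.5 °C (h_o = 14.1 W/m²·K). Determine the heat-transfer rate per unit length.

Treat each layer as a resistance in series:
  R'_aluminium = ln(0.0751/0.0582)/(2πk) = 0.2549/(2π·222) = 1.828×10^-4 m·K/W
  R'_calcium silicate = ln(0.139/0.0751)/(2πk) = 0.6157/(2π·0.0634) = 1.545 m·K/W
  R'_conv,out = 1/(2πr h) = 1/(2π·0.139·14.1) = 0.08121 m·K/W
ΣR = 1.828×10^-4 + 1.545 + 0.08121 = 1.626 m·K/W
Q' = ΔT/ΣR = (241 °C − 18.5 °C)/1.626 = 137 W/m

Q' = 137 W/m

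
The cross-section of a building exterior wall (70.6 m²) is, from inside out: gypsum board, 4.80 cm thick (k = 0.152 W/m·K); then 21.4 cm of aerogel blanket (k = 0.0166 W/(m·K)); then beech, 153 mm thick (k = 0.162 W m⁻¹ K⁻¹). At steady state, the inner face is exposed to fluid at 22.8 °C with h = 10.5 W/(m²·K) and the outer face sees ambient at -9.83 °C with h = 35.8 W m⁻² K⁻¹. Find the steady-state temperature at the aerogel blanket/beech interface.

Resistance network (inner→outer):
  R_conv,in = 1/(hA) = 1/(10.5·70.6) = 0.001349 K/W
  R_gypsum board = L/(kA) = 0.0480/(0.152·70.6) = 0.004473 K/W
  R_aerogel blanket = L/(kA) = 0.214/(0.0166·70.6) = 0.1826 K/W
  R_beech = L/(kA) = 0.153/(0.162·70.6) = 0.01338 K/W
  R_conv,out = 1/(hA) = 1/(35.8·70.6) = 3.957×10^-4 K/W
ΣR = 0.001349 + 0.004473 + 0.1826 + 0.01338 + 3.957×10^-4 = 0.2022 K/W
Q = ΔT/ΣR = (22.8 °C − -9.83 °C)/0.2022 = 161.4 W
From the inner boundary to the aerogel blanket/beech interface, ΣR_partial = 0.1884 K/W.
T_interface = T_in − Q·ΣR_partial = 22.8 °C − (161.4)(0.1884) = -7.61 °C

T = -7.61 °C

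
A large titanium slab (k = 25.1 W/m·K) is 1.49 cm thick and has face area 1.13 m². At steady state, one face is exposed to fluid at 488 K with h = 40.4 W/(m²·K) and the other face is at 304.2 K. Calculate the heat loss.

Treat each layer as a resistance in series:
  R_conv,in = 1/(hA) = 1/(40.4·1.13) = 0.02190 K/W
  R_titanium = L/(kA) = 0.0149/(25.1·1.13) = 5.253×10^-4 K/W
ΣR = 0.02190 + 5.253×10^-4 = 0.02243 K/W
Q = ΔT/ΣR = (488 K − 304.2 K)/0.02243 = 8190 W

Q = 8190 W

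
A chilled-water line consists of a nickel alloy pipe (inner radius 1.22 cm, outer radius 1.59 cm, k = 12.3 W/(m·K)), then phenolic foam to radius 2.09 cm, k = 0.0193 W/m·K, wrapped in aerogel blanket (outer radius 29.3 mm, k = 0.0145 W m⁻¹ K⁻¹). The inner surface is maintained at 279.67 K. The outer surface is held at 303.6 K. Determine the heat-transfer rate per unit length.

Q' = 4.01 W/m

Series thermal resistances, inner to outer:
  R'_nickel alloy = ln(0.0159/0.0122)/(2πk) = 0.2649/(2π·12.3) = 0.003427 m·K/W
  R'_phenolic foam = ln(0.0209/0.0159)/(2πk) = 0.2734/(2π·0.0193) = 2.255 m·K/W
  R'_aerogel blanket = ln(0.0293/0.0209)/(2πk) = 0.3378/(2π·0.0145) = 3.708 m·K/W
ΣR = 0.003427 + 2.255 + 3.708 = 5.966 m·K/W
Q' = ΔT/ΣR = (279.67 K − 303.6 K)/5.966 = -4.01 W/m
(Negative Q' ⇒ heat flows inward; heat gain = 4.01 W/m.)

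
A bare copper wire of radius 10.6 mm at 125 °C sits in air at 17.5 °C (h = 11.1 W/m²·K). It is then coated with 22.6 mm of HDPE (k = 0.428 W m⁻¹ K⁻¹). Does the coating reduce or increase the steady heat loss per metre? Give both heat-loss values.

Critical radius for a cylinder: r_cr = k/h = 0.0386 m = 3.86 cm.
Outer radius after coating: r₂ = 0.0106 + 0.0226 = 0.0332 m.
Since r₁ < r_cr and r₂ ≤ r_cr, the coating moves toward the maximum at r_cr — heat loss rises.
Bare: R = 1/(2πr₁h) = 1.353 m·K/W; Q = 107.5/1.353 = 79.5 W/m.
Coated: R = R_cond + R_conv = 0.8564 m·K/W; Q = 107.5/0.8564 = 126 W/m.

increases: 79.5 → 126 W/m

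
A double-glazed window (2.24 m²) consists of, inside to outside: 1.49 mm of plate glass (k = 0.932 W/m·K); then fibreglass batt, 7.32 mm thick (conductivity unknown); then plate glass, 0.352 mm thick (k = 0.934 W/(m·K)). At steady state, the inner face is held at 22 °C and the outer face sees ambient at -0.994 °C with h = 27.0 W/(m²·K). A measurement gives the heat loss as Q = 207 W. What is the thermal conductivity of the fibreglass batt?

ΣR = ΔT/Q = |22 − -0.994|/207 = 0.1111 K/W
Known resistances:
  R_plate glass = L/(kA) = 0.00149/(0.932·2.24) = 7.137×10^-4 K/W
  R_plate glass = L/(kA) = 3.52×10^-4/(0.934·2.24) = 1.682×10^-4 K/W
  R_conv,out = 1/(hA) = 1/(27.0·2.24) = 0.01653 K/W
R_fibreglass batt = ΣR − ΣR_known = 0.1111 − 0.01741 = 0.09369 K/W
L/(kA) = 0.09369 ⇒ k = 0.00732/(0.09369·2.24) = 0.0349 W/m·K

k = 0.0349 W/m·K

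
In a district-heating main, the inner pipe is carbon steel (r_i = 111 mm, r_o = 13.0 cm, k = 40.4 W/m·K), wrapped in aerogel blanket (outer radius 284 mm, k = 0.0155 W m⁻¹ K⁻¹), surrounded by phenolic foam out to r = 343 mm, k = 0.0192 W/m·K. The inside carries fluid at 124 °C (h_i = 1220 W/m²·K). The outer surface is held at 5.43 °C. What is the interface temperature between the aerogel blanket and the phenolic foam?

Treat each layer as a resistance in series:
  R'_conv,in = 1/(2πr h) = 1/(2π·0.111·1220) = 0.001175 m·K/W
  R'_carbon steel = ln(0.130/0.111)/(2πk) = 0.1580/(2π·40.4) = 6.225×10^-4 m·K/W
  R'_aerogel blanket = ln(0.284/0.130)/(2πk) = 0.7814/(2π·0.0155) = 8.024 m·K/W
  R'_phenolic foam = ln(0.343/0.284)/(2πk) = 0.1888/(2π·0.0192) = 1.565 m·K/W
ΣR = 0.001175 + 6.225×10^-4 + 8.024 + 1.565 = 9.591 m·K/W
Q' = ΔT/ΣR = (124 °C − 5.43 °C)/9.591 = 12.36 W/m
From the inner boundary to the aerogel blanket/phenolic foam interface, ΣR_partial = 8.026 m·K/W.
T_interface = T_in − Q'·ΣR_partial = 124 °C − (12.36)(8.026) = 24.8 °C

T = 24.8 °C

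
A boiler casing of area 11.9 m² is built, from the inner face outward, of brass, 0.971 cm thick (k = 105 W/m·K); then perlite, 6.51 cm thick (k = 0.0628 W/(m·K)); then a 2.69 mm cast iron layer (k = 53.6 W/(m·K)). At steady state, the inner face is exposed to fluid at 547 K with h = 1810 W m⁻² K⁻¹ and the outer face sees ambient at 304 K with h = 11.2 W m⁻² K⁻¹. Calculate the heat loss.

Treat each layer as a resistance in series:
  R_conv,in = 1/(hA) = 1/(1810·11.9) = 4.643×10^-5 K/W
  R_brass = L/(kA) = 0.00971/(105·11.9) = 7.771×10^-6 K/W
  R_perlite = L/(kA) = 0.0651/(0.0628·11.9) = 0.08711 K/W
  R_cast iron = L/(kA) = 0.00269/(53.6·11.9) = 4.217×10^-6 K/W
  R_conv,out = 1/(hA) = 1/(11.2·11.9) = 0.007503 K/W
ΣR = 4.643×10^-5 + 7.771×10^-6 + 0.08711 + 4.217×10^-6 + 0.007503 = 0.09467 K/W
Q = ΔT/ΣR = (547 K − 304 K)/0.09467 = 2570 W

Q = 2.57 kW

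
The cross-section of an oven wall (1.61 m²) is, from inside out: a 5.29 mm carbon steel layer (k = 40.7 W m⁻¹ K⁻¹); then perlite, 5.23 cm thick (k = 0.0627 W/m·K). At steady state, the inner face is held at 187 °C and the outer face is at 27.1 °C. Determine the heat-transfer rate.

Q = 309 W

Treat each layer as a resistance in series:
  R_carbon steel = L/(kA) = 0.00529/(40.7·1.61) = 8.073×10^-5 K/W
  R_perlite = L/(kA) = 0.0523/(0.0627·1.61) = 0.5181 K/W
ΣR = 8.073×10^-5 + 0.5181 = 0.5182 K/W
Q = ΔT/ΣR = (187 °C − 27.1 °C)/0.5182 = 309 W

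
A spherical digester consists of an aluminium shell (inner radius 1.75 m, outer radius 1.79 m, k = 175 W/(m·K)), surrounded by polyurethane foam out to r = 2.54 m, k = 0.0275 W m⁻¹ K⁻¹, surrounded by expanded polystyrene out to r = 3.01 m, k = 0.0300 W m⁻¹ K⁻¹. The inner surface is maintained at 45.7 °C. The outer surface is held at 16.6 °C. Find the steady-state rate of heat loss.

Q = 45.4 W

Treat each layer as a resistance in series:
  R_aluminium = (1/1.75 − 1/1.79)/(4πk) = 0.01277/(4π·175) = 5.807×10^-6 K/W
  R_polyurethane foam = (1/1.79 − 1/2.54)/(4πk) = 0.1650/(4π·0.0275) = 0.4773 K/W
  R_expanded polystyrene = (1/2.54 − 1/3.01)/(4πk) = 0.06147/(4π·0.0300) = 0.1631 K/W
ΣR = 5.807×10^-6 + 0.4773 + 0.1631 = 0.6404 K/W
Q = ΔT/ΣR = (45.7 °C − 16.6 °C)/0.6404 = 45.4 W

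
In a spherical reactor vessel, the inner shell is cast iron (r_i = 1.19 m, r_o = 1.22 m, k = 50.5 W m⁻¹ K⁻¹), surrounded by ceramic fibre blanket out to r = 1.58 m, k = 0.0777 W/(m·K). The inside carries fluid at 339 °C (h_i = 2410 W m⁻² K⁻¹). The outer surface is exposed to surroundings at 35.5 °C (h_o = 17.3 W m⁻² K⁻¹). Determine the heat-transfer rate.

Resistance network (inner→outer):
  R_conv,in = 1/(4πr²h) = 1/(4π·1.19²·2410) = 2.332×10^-5 K/W
  R_cast iron = (1/1.19 − 1/1.22)/(4πk) = 0.02066/(4π·50.5) = 3.256×10^-5 K/W
  R_ceramic fibre blanket = (1/1.22 − 1/1.58)/(4πk) = 0.1868/(4π·0.0777) = 0.1913 K/W
  R_conv,out = 1/(4πr²h) = 1/(4π·1.58²·17.3) = 0.001843 K/W
ΣR = 2.332×10^-5 + 3.256×10^-5 + 0.1913 + 0.001843 = 0.1932 K/W
Q = ΔT/ΣR = (339 °C − 35.5 °C)/0.1932 = 1570 W

Q = 1570 W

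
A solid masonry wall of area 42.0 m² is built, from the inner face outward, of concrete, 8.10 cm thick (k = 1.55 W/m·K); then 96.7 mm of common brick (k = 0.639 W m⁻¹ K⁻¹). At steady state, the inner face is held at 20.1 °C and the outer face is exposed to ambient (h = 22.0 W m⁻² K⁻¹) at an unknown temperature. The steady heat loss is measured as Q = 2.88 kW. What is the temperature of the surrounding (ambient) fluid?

Series resistances:
  R_concrete = L/(kA) = 0.0810/(1.55·42.0) = 0.001244 K/W
  R_common brick = L/(kA) = 0.0967/(0.639·42.0) = 0.003603 K/W
  R_conv,out = 1/(hA) = 1/(22.0·42.0) = 0.001082 K/W
ΣR = 0.005930 K/W
ΔT = Q·ΣR = 2880 × 0.005930 = 17.08 K
Heat flows outward, so T_out = T_in − ΔT = 20.1 − 17.08 = 3.02 °C

T_out = 3.02 °C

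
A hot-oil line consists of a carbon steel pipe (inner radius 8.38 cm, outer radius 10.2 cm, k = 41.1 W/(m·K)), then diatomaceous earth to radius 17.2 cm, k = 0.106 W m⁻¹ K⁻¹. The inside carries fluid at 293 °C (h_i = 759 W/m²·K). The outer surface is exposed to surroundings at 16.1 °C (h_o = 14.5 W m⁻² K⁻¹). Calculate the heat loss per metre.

Q' = 325 W/m

Resistance network (inner→outer):
  R'_conv,in = 1/(2πr h) = 1/(2π·0.0838·759) = 0.002502 m·K/W
  R'_carbon steel = ln(0.102/0.0838)/(2πk) = 0.1965/(2π·41.1) = 7.611×10^-4 m·K/W
  R'_diatomaceous earth = ln(0.172/0.102)/(2πk) = 0.5225/(2π·0.106) = 0.7845 m·K/W
  R'_conv,out = 1/(2πr h) = 1/(2π·0.172·14.5) = 0.06382 m·K/W
ΣR = 0.002502 + 7.611×10^-4 + 0.7845 + 0.06382 = 0.8516 m·K/W
Q' = ΔT/ΣR = (293 °C − 16.1 °C)/0.8516 = 325 W/m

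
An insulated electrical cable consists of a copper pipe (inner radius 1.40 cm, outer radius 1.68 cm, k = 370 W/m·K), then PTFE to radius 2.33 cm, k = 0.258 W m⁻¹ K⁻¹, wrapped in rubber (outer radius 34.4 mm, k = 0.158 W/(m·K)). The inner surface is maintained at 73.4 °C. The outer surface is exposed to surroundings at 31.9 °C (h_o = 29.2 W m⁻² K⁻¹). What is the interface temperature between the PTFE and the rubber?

Series thermal resistances, inner to outer:
  R'_copper = ln(0.0168/0.0140)/(2πk) = 0.1823/(2π·370) = 7.843×10^-5 m·K/W
  R'_PTFE = ln(0.0233/0.0168)/(2πk) = 0.3271/(2π·0.258) = 0.2018 m·K/W
  R'_rubber = ln(0.0344/0.0233)/(2πk) = 0.3896/(2π·0.158) = 0.3925 m·K/W
  R'_conv,out = 1/(2πr h) = 1/(2π·0.0344·29.2) = 0.1584 m·K/W
ΣR = 7.843×10^-5 + 0.2018 + 0.3925 + 0.1584 = 0.7528 m·K/W
Q' = ΔT/ΣR = (73.4 °C − 31.9 °C)/0.7528 = 55.13 W/m
From the inner boundary to the PTFE/rubber interface, ΣR_partial = 0.2019 m·K/W.
T_interface = T_in − Q'·ΣR_partial = 73.4 °C − (55.13)(0.2019) = 62.3 °C

T = 62.3 °C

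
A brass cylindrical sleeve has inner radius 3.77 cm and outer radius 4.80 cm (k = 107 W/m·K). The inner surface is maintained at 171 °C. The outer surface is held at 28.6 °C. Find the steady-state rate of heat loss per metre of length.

Q' = 396 kW/m

Q' = 2πk·ΔT/ln(r₂/r₁) = 2π × 107 × 142.4 / ln(0.0480/0.0377) = 3.96×10^5 W/m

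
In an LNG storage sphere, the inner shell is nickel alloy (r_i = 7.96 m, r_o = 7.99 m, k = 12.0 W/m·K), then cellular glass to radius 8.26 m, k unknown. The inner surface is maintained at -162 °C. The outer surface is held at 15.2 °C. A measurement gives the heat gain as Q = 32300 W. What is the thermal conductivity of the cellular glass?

k = 0.0594 W/m·K

ΣR = ΔT/Q = |-162 − 15.2|/32300 = 0.005486 K/W
Known resistances:
  R_nickel alloy = (1/7.96 − 1/7.99)/(4πk) = 4.717×10^-4/(4π·12.0) = 3.128×10^-6 K/W
R_cellular glass = ΣR − ΣR_known = 0.005486 − 3.128×10^-6 = 0.005483 K/W
(1/r₁−1/r₂)/(4πk) = 0.005483 ⇒ k = 0.004091/(4π·0.005483) = 0.0594 W/m·K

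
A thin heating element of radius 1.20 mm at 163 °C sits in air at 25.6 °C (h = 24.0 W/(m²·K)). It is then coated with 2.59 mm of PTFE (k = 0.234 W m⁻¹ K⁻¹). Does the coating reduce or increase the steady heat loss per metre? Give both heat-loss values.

increases: 24.9 → 54.3 W/m

Critical radius for a cylinder: r_cr = k/h = 0.00975 m = 0.975 cm.
Outer radius after coating: r₂ = 0.00120 + 0.00259 = 0.00379 m.
Since r₁ < r_cr and r₂ ≤ r_cr, the coating moves toward the maximum at r_cr — heat loss rises.
Bare: R = 1/(2πr₁h) = 5.526 m·K/W; Q = 137.4/5.526 = 24.9 W/m.
Coated: R = R_cond + R_conv = 2.532 m·K/W; Q = 137.4/2.532 = 54.3 W/m.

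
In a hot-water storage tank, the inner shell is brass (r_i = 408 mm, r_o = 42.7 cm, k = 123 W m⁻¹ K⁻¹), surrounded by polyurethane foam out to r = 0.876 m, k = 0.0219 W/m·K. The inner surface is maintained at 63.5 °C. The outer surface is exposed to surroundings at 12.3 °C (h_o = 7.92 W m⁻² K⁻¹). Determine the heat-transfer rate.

Q = 11.7 W

Treat each layer as a resistance in series:
  R_brass = (1/0.408 − 1/0.427)/(4πk) = 0.1091/(4π·123) = 7.056×10^-5 K/W
  R_polyurethane foam = (1/0.427 − 1/0.876)/(4πk) = 1.200/(4π·0.0219) = 4.362 K/W
  R_conv,out = 1/(4πr²h) = 1/(4π·0.876²·7.92) = 0.01309 K/W
ΣR = 7.056×10^-5 + 4.362 + 0.01309 = 4.375 K/W
Q = ΔT/ΣR = (63.5 °C − 12.3 °C)/4.375 = 11.7 W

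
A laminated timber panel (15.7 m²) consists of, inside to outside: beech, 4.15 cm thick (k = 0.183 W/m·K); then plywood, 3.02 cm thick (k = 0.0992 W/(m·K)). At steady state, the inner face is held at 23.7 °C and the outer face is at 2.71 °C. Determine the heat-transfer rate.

Q = 620 W

Resistance network (inner→outer):
  R_beech = L/(kA) = 0.0415/(0.183·15.7) = 0.01444 K/W
  R_plywood = L/(kA) = 0.0302/(0.0992·15.7) = 0.01939 K/W
ΣR = 0.01444 + 0.01939 = 0.03383 K/W
Q = ΔT/ΣR = (23.7 °C − 2.71 °C)/0.03383 = 620 W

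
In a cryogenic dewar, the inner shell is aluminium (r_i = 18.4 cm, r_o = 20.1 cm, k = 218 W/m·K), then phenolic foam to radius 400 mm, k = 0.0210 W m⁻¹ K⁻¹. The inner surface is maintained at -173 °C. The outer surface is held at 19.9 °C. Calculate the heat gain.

Q = 20.6 W

Treat each layer as a resistance in series:
  R_aluminium = (1/0.184 − 1/0.201)/(4πk) = 0.4597/(4π·218) = 1.678×10^-4 K/W
  R_phenolic foam = (1/0.201 − 1/0.400)/(4πk) = 2.475/(4π·0.0210) = 9.379 K/W
ΣR = 1.678×10^-4 + 9.379 = 9.379 K/W
Q = ΔT/ΣR = (-173 °C − 19.9 °C)/9.379 = -20.6 W
(Negative Q ⇒ heat flows inward; heat gain = 20.6 W.)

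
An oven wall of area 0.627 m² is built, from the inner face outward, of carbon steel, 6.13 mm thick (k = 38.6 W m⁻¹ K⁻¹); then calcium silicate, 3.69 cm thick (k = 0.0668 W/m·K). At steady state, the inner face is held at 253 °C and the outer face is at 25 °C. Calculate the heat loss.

Resistance network (inner→outer):
  R_carbon steel = L/(kA) = 0.00613/(38.6·0.627) = 2.533×10^-4 K/W
  R_calcium silicate = L/(kA) = 0.0369/(0.0668·0.627) = 0.8810 K/W
ΣR = 2.533×10^-4 + 0.8810 = 0.8813 K/W
Q = ΔT/ΣR = (253 °C − 25 °C)/0.8813 = 259 W

Q = 259 W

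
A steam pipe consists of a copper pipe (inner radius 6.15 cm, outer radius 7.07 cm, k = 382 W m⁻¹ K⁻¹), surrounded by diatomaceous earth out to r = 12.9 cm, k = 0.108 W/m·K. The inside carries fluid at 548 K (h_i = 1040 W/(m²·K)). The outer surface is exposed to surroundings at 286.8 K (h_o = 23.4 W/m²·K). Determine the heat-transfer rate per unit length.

Q' = 277 W/m

Resistance network (inner→outer):
  R'_conv,in = 1/(2πr h) = 1/(2π·0.0615·1040) = 0.002488 m·K/W
  R'_copper = ln(0.0707/0.0615)/(2πk) = 0.1394/(2π·382) = 5.808×10^-5 m·K/W
  R'_diatomaceous earth = ln(0.129/0.0707)/(2πk) = 0.6014/(2π·0.108) = 0.8862 m·K/W
  R'_conv,out = 1/(2πr h) = 1/(2π·0.129·23.4) = 0.05272 m·K/W
ΣR = 0.002488 + 5.808×10^-5 + 0.8862 + 0.05272 = 0.9415 m·K/W
Q' = ΔT/ΣR = (548 K − 286.8 K)/0.9415 = 277 W/m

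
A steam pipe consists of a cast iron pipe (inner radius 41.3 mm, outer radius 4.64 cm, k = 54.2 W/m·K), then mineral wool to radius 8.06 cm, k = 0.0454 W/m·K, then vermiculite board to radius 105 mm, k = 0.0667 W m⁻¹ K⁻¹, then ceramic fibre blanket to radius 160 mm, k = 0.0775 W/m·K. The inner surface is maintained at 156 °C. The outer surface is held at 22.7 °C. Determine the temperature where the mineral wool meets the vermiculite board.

T = 80.8 °C

Resistance network (inner→outer):
  R'_cast iron = ln(0.0464/0.0413)/(2πk) = 0.1164/(2π·54.2) = 3.419×10^-4 m·K/W
  R'_mineral wool = ln(0.0806/0.0464)/(2πk) = 0.5522/(2π·0.0454) = 1.936 m·K/W
  R'_vermiculite board = ln(0.105/0.0806)/(2πk) = 0.2645/(2π·0.0667) = 0.6310 m·K/W
  R'_ceramic fibre blanket = ln(0.160/0.105)/(2πk) = 0.4212/(2π·0.0775) = 0.8650 m·K/W
ΣR = 3.419×10^-4 + 1.936 + 0.6310 + 0.8650 = 3.432 m·K/W
Q' = ΔT/ΣR = (156 °C − 22.7 °C)/3.432 = 38.84 W/m
From the inner boundary to the mineral wool/vermiculite board interface, ΣR_partial = 1.936 m·K/W.
T_interface = T_in − Q'·ΣR_partial = 156 °C − (38.84)(1.936) = 80.8 °C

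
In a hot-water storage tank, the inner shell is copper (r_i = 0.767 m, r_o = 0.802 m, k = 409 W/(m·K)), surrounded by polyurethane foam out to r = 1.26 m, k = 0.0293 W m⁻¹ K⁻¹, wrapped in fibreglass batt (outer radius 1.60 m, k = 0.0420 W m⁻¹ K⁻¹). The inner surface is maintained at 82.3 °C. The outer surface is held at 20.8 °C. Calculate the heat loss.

Treat each layer as a resistance in series:
  R_copper = (1/0.767 − 1/0.802)/(4πk) = 0.05690/(4π·409) = 1.107×10^-5 K/W
  R_polyurethane foam = (1/0.802 − 1/1.26)/(4πk) = 0.4532/(4π·0.0293) = 1.231 K/W
  R_fibreglass batt = (1/1.26 − 1/1.60)/(4πk) = 0.1687/(4π·0.0420) = 0.3195 K/W
ΣR = 1.107×10^-5 + 1.231 + 0.3195 = 1.551 K/W
Q = ΔT/ΣR = (82.3 °C − 20.8 °C)/1.551 = 39.7 W

Q = 39.7 W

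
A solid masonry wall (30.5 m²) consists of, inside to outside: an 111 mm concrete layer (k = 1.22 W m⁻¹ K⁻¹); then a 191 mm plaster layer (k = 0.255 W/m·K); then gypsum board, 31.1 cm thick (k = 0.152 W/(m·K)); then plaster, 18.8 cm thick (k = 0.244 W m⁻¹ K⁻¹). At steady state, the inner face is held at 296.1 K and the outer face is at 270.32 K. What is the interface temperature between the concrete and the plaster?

Treat each layer as a resistance in series:
  R_concrete = L/(kA) = 0.111/(1.22·30.5) = 0.002983 K/W
  R_plaster = L/(kA) = 0.191/(0.255·30.5) = 0.02456 K/W
  R_gypsum board = L/(kA) = 0.311/(0.152·30.5) = 0.06708 K/W
  R_plaster = L/(kA) = 0.188/(0.244·30.5) = 0.02526 K/W
ΣR = 0.002983 + 0.02456 + 0.06708 + 0.02526 = 0.1199 K/W
Q = ΔT/ΣR = (296.1 K − 270.32 K)/0.1199 = 215.0 W
From the inner boundary to the concrete/plaster interface, ΣR_partial = 0.002983 K/W.
T_interface = T_in − Q·ΣR_partial = 296.1 K − (215.0)(0.002983) = 295.5 K

T = 295.5 K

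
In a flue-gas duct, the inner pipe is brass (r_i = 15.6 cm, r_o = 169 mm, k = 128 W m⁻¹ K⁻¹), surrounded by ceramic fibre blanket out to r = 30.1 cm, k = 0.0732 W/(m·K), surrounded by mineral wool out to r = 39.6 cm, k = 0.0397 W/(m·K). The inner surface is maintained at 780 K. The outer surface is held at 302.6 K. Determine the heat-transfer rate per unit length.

Q' = 203 W/m

Treat each layer as a resistance in series:
  R'_brass = ln(0.169/0.156)/(2πk) = 0.08004/(2π·128) = 9.952×10^-5 m·K/W
  R'_ceramic fibre blanket = ln(0.301/0.169)/(2πk) = 0.5772/(2π·0.0732) = 1.255 m·K/W
  R'_mineral wool = ln(0.396/0.301)/(2πk) = 0.2743/(2π·0.0397) = 1.100 m·K/W
ΣR = 9.952×10^-5 + 1.255 + 1.100 = 2.355 m·K/W
Q' = ΔT/ΣR = (780 K − 302.6 K)/2.355 = 203 W/m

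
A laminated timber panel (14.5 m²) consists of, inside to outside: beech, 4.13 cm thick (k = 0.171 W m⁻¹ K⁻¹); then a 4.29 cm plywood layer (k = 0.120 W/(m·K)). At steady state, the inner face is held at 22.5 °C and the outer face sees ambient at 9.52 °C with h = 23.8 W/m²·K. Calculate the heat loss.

Treat each layer as a resistance in series:
  R_beech = L/(kA) = 0.0413/(0.171·14.5) = 0.01666 K/W
  R_plywood = L/(kA) = 0.0429/(0.120·14.5) = 0.02466 K/W
  R_conv,out = 1/(hA) = 1/(23.8·14.5) = 0.002898 K/W
ΣR = 0.01666 + 0.02466 + 0.002898 = 0.04422 K/W
Q = ΔT/ΣR = (22.5 °C − 9.52 °C)/0.04422 = 294 W

Q = 294 W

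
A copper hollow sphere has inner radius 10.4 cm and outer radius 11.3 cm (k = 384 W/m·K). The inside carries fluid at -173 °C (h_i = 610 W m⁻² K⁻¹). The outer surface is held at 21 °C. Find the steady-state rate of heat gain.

Series thermal resistances, inner to outer:
  R_conv,in = 1/(4πr²h) = 1/(4π·0.104²·610) = 0.01206 K/W
  R_copper = (1/0.104 − 1/0.113)/(4πk) = 0.7658/(4π·384) = 1.587×10^-4 K/W
ΣR = 0.01206 + 1.587×10^-4 = 0.01222 K/W
Q = ΔT/ΣR = (-173 °C − 21 °C)/0.01222 = -15900 W
(Negative Q ⇒ heat flows inward; heat gain = 15900 W.)

Q = 15900 W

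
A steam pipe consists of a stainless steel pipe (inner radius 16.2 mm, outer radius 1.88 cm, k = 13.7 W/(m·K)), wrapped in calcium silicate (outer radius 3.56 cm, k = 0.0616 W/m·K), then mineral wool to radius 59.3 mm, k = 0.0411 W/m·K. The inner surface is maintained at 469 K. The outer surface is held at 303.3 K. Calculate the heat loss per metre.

Q' = 45.7 W/m

Treat each layer as a resistance in series:
  R'_stainless steel = ln(0.0188/0.0162)/(2πk) = 0.1488/(2π·13.7) = 0.001729 m·K/W
  R'_calcium silicate = ln(0.0356/0.0188)/(2πk) = 0.6385/(2π·0.0616) = 1.650 m·K/W
  R'_mineral wool = ln(0.0593/0.0356)/(2πk) = 0.5103/(2π·0.0411) = 1.976 m·K/W
ΣR = 0.001729 + 1.650 + 1.976 = 3.628 m·K/W
Q' = ΔT/ΣR = (469 K − 303.3 K)/3.628 = 45.7 W/m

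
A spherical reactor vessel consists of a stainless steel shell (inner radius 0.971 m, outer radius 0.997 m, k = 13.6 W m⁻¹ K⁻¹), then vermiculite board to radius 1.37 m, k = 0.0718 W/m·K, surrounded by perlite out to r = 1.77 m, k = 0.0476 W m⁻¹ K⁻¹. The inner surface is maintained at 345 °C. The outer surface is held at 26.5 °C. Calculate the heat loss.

Resistance network (inner→outer):
  R_stainless steel = (1/0.971 − 1/0.997)/(4πk) = 0.02686/(4π·13.6) = 1.571×10^-4 K/W
  R_vermiculite board = (1/0.997 − 1/1.37)/(4πk) = 0.2731/(4π·0.0718) = 0.3027 K/W
  R_perlite = (1/1.37 − 1/1.77)/(4πk) = 0.1650/(4π·0.0476) = 0.2758 K/W
ΣR = 1.571×10^-4 + 0.3027 + 0.2758 = 0.5787 K/W
Q = ΔT/ΣR = (345 °C − 26.5 °C)/0.5787 = 550 W

Q = 550 W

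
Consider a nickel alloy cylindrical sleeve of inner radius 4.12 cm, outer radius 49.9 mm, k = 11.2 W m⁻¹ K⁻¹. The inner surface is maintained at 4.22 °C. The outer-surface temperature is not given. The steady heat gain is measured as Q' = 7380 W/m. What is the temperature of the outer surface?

T_out = 24.3 °C

Series resistances:
  R'_nickel alloy = ln(0.0499/0.0412)/(2πk) = 0.1916/(2π·11.2) = 0.002722 m·K/W
ΣR = 0.002722 m·K/W
ΔT = Q'·ΣR = 7380 × 0.002722 = 20.09 K
Heat flows inward, so T_out = T_in + ΔT = 4.22 + 20.09 = 24.3 °C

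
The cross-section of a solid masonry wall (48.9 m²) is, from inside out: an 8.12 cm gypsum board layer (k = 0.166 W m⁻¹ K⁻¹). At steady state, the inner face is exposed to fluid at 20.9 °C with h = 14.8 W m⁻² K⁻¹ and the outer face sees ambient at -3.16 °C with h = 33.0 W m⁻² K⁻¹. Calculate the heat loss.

Resistance network (inner→outer):
  R_conv,in = 1/(hA) = 1/(14.8·48.9) = 0.001382 K/W
  R_gypsum board = L/(kA) = 0.0812/(0.166·48.9) = 0.01000 K/W
  R_conv,out = 1/(hA) = 1/(33.0·48.9) = 6.197×10^-4 K/W
ΣR = 0.001382 + 0.01000 + 6.197×10^-4 = 0.01200 K/W
Q = ΔT/ΣR = (20.9 °C − -3.16 °C)/0.01200 = 2000 W

Q = 2.00 kW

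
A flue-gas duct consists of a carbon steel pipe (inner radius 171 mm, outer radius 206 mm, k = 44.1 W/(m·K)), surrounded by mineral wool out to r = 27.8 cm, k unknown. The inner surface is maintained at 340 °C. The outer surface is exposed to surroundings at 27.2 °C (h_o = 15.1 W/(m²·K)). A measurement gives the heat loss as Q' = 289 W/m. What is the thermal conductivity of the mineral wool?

ΣR = ΔT/Q' = |340 − 27.2|/289 = 1.082 m·K/W
Known resistances:
  R'_carbon steel = ln(0.206/0.171)/(2πk) = 0.1862/(2π·44.1) = 6.720×10^-4 m·K/W
  R'_conv,out = 1/(2πr h) = 1/(2π·0.278·15.1) = 0.03791 m·K/W
R_mineral wool = ΣR − ΣR_known = 1.082 − 0.03858 = 1.043 m·K/W
ln(r₂/r₁)/(2πk) = 1.043 ⇒ k = 0.2997/(2π·1.043) = 0.0457 W/m·K

k = 0.0457 W/m·K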